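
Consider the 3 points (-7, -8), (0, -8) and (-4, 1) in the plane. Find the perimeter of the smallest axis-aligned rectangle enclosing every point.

32

Width = max x − min x = 0 − (-7) = 7.
Height = max y − min y = 1 − (-8) = 9.
Perimeter = 2(7 + 9) = 32.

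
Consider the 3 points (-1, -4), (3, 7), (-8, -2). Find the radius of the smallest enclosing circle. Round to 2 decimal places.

7.11

Call the three points A, B, C in the order given.
Side lengths²: AB² = 137, AC² = 53, BC² = 202.
Since BC² = 202 ≥ 137 + 53 = 190, the angle opposite BC is not acute, so the smallest enclosing circle has BC as diameter.
Centre = midpoint of BC = (-2.5, 2.5), r² = 202/4 = 50.5.
r = √(50.5) ≈ 7.11.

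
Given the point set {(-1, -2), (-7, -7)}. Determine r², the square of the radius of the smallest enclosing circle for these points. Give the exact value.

15.25

The smallest circle enclosing two points has them as diameter endpoints.
Centre = midpoint = (-4, -4.5); r² = |(-1, -2)−(-7, -7)|²/4 = 61/4 = 15.25.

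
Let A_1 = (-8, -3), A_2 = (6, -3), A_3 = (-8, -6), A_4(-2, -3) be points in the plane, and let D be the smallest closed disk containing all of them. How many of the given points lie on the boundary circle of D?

3

The minimum enclosing circle of a finite set is fixed by two of the points (as a diameter) or three (as a circumcircle).
The farthest pair is A_2–A_3 with squared distance 205. The circle on this segment as diameter has centre (-1, -4.5) and r² = 205/4 = 51.25.
Check A_1: distance² to centre = 51.25 ≤ 51.25, so it lies inside.
All remaining points lie in this disk, and no smaller disk contains both endpoints, so this is the minimum enclosing circle.
The points at distance exactly r from the centre are A_1, A_2, A_3 — 3 points.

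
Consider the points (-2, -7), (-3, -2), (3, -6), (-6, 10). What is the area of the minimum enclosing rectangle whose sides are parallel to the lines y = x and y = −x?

162.5

In coordinates u = x + y, v = x − y the rectangle is axis-aligned; the map (x,y)→(u,v) scales areas by 2.
u-values: -9, -5, -3, 4; range = 4 − (-9) = 13.
v-values: 5, -1, 9, -16; range = 9 − (-16) = 25.
Area = (13 × 25) / 2 = 162.5.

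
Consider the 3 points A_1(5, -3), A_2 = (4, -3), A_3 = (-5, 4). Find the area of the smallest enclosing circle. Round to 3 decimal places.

117.024

Side lengths²: A_1A_2² = 1, A_1A_3² = 149, A_2A_3² = 130.
Since A_1A_3² = 149 ≥ 130 + 1 = 131, the angle opposite A_1A_3 is not acute, so the smallest enclosing circle has A_1A_3 as diameter.
Centre = midpoint of A_1A_3 = (0, 0.5), r² = 149/4 = 37.25.
Area = π·r² = π·37.25 ≈ 117.024.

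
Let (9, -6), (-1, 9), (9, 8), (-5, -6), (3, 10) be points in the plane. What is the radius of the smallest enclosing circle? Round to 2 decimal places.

9.90

The farthest pair is (9, 8)–(-5, -6) with squared distance 392. The circle on this segment as diameter has centre (2, 1) and r² = 392/4 = 98.
Check (9, -6): distance² to centre = 98 ≤ 98, so it lies inside.
All remaining points lie in this disk, and no smaller disk contains both endpoints, so this is the minimum enclosing circle.
r = √98 ≈ 9.90.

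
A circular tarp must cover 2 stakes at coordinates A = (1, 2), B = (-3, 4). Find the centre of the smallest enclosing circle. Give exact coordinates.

The smallest circle enclosing two points has them as diameter endpoints.
Centre = midpoint = (-1, 3); r² = |AB|²/4 = 20/4 = 5.
Centre = (-1, 3).

(-1, 3)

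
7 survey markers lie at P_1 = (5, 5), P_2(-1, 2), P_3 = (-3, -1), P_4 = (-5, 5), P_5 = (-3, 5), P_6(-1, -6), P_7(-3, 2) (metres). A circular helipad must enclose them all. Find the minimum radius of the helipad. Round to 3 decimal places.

A smallest enclosing disk is always determined by at most three of the input points on its boundary.
The minimum enclosing circle is determined by three boundary points: P_1, P_4, P_6.
Their circumcentre is (0, 13/22) with r² = 21509/484.
The farthest remaining point P_5 is at distance² 13765/484 ≤ 21509/484.
r = √(21509/484) ≈ 6.666.

6.666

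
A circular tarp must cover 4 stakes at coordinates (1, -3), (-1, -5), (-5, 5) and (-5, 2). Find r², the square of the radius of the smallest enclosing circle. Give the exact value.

29

The minimum enclosing circle of a finite set is fixed by two of the points (as a diameter) or three (as a circumcircle).
The farthest pair is (-1, -5)–(-5, 5) with squared distance 116. The circle on this segment as diameter has centre (-3, 0) and r² = 116/4 = 29.
Check (1, -3): distance² to centre = 25 ≤ 29, so it lies inside.
All remaining points lie in this disk, and no smaller disk contains both endpoints, so this is the minimum enclosing circle.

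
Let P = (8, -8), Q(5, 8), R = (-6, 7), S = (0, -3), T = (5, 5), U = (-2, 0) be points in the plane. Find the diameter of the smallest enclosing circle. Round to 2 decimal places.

20.52

By Welzl's lemma the MEC is supported by two points (diametrically opposite) or three points (on a circumcircle).
The farthest pair is P–R with squared distance 421. The circle on this segment as diameter has centre (1, -0.5) and r² = 421/4 = 105.25.
Check Q: distance² to centre = 88.25 ≤ 105.25, so it lies inside.
All remaining points lie in this disk, and no smaller disk contains both endpoints, so this is the minimum enclosing circle.
Diameter = 2r = 2√(105.25) ≈ 20.52.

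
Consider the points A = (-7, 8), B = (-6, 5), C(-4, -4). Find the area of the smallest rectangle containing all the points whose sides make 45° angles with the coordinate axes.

In coordinates u = x + y, v = x − y the rectangle is axis-aligned; the map (x,y)→(u,v) scales areas by 2.
u-values: 1, -1, -8; range = 1 − (-8) = 9.
v-values: -15, -11, 0; range = 0 − (-15) = 15.
Area = (9 × 15) / 2 = 67.5.

67.5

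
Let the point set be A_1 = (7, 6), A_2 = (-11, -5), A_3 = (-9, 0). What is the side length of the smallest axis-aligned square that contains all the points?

The bounding box has width 18 and height 11.
An axis-aligned square enclosing the set must have side ≥ max(width, height).
So the minimum side is max(18, 11) = 18.

18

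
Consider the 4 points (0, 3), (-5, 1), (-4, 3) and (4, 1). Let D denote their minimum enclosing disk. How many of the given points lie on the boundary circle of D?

2

The minimum enclosing circle of a finite set is fixed by two of the points (as a diameter) or three (as a circumcircle).
The farthest pair is (-5, 1)–(4, 1) with squared distance 81. The circle on this segment as diameter has centre (-0.5, 1) and r² = 81/4 = 20.25.
Check (0, 3): distance² to centre = 4.25 ≤ 20.25, so it lies inside.
All remaining points lie in this disk, and no smaller disk contains both endpoints, so this is the minimum enclosing circle.
The points at distance exactly r from the centre are (-5, 1), (4, 1) — 2 points.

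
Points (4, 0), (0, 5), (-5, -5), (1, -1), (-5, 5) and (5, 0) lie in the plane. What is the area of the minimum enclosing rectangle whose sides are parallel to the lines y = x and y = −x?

112.5

In coordinates u = x + y, v = x − y the rectangle is axis-aligned; the map (x,y)→(u,v) scales areas by 2.
u-values: 4, 5, -10, 0, 0, 5; range = 5 − (-10) = 15.
v-values: 4, -5, 0, 2, -10, 5; range = 5 − (-10) = 15.
Area = (15 × 15) / 2 = 112.5.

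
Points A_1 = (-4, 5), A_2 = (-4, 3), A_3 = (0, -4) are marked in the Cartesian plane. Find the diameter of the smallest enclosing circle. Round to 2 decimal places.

Side lengths²: A_1A_2² = 4, A_1A_3² = 97, A_2A_3² = 65.
Since A_1A_3² = 97 ≥ 65 + 4 = 69, the angle opposite A_1A_3 is not acute, so the smallest enclosing circle has A_1A_3 as diameter.
Centre = midpoint of A_1A_3 = (-2, 0.5), r² = 97/4 = 24.25.
Diameter = 2r = 2√(24.25) ≈ 9.85.

9.85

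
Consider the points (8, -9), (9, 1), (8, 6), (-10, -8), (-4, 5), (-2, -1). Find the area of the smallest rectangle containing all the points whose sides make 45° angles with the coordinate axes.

416

In coordinates u = x + y, v = x − y the rectangle is axis-aligned; the map (x,y)→(u,v) scales areas by 2.
u-values: -1, 10, 14, -18, 1, -3; range = 14 − (-18) = 32.
v-values: 17, 8, 2, -2, -9, -1; range = 17 − (-9) = 26.
Area = (32 × 26) / 2 = 416.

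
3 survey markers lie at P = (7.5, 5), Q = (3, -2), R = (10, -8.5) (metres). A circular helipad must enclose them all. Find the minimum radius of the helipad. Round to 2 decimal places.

Side lengths²: PQ² = 69.25, PR² = 188.5, QR² = 91.25.
Since PR² = 188.5 ≥ 91.25 + 69.25 = 160.5, the angle opposite PR is not acute, so the smallest enclosing circle has PR as diameter.
Centre = midpoint of PR = (8.75, -1.75), r² = 188.5/4 = 47.125.
r = √(47.125) ≈ 6.86.

6.86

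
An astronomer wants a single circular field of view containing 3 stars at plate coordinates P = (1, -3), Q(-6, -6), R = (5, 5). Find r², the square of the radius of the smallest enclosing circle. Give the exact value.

Side lengths²: PQ² = 58, PR² = 80, QR² = 242.
Since QR² = 242 ≥ 80 + 58 = 138, the angle opposite QR is not acute, so the smallest enclosing circle has QR as diameter.
Centre = midpoint of QR = (-0.5, -0.5), r² = 242/4 = 60.5.

60.5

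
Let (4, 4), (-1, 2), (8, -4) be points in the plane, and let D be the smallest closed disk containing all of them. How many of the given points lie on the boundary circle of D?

Call the three points A, B, C in the order given.
Side lengths²: AB² = 29, AC² = 80, BC² = 117.
Since BC² = 117 ≥ 80 + 29 = 109, the angle opposite BC is not acute, so the smallest enclosing circle has BC as diameter.
Centre = midpoint of BC = (3.5, -1), r² = 117/4 = 29.25.
The points at distance exactly r from the centre are (-1, 2), (8, -4) — 2 points.

2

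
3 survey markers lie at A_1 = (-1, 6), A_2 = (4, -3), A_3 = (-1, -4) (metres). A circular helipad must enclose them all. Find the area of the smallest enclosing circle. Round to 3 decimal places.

Side lengths²: A_1A_2² = 106, A_1A_3² = 100, A_2A_3² = 26.
Since A_1A_2² = 106 < 100 + 26 = 126, the triangle is acute, so the smallest enclosing circle is the circumcircle.
Circumcentre = (0.6, 1), r² = 27.56.
Area = π·r² = π·27.56 ≈ 86.582.

86.582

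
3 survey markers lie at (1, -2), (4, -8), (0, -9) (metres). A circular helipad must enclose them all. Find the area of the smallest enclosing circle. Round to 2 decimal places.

41.21

Call the three points A, B, C in the order given.
Side lengths²: AB² = 45, AC² = 50, BC² = 17.
Since AC² = 50 < 45 + 17 = 62, the triangle is acute, so the smallest enclosing circle is the circumcircle.
Circumcentre = (23/18, -101/18), r² = 2125/162.
Area = π·r² = π·2125/162 ≈ 41.21.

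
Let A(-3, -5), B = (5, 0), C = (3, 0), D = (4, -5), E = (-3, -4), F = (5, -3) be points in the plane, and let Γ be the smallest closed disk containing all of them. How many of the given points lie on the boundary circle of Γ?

2

A smallest enclosing disk is always determined by at most three of the input points on its boundary.
The farthest pair is A–B with squared distance 89. The circle on this segment as diameter has centre (1, -2.5) and r² = 89/4 = 22.25.
Check C: distance² to centre = 10.25 ≤ 22.25, so it lies inside.
All remaining points lie in this disk, and no smaller disk contains both endpoints, so this is the minimum enclosing circle.
The points at distance exactly r from the centre are A, B — 2 points.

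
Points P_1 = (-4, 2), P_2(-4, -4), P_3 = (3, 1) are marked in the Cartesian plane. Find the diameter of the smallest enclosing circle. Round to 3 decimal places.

Side lengths²: P_1P_2² = 36, P_1P_3² = 50, P_2P_3² = 74.
Since P_2P_3² = 74 < 50 + 36 = 86, the triangle is acute, so the smallest enclosing circle is the circumcircle.
Circumcentre = (-6/7, -1), r² = 925/49.
Diameter = 2r = 2√(925/49) ≈ 8.690.

8.690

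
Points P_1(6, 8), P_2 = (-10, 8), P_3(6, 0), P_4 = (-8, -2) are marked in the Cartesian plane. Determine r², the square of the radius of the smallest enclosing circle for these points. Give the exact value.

The farthest pair is P_2–P_3 with squared distance 320. The circle on this segment as diameter has centre (-2, 4) and r² = 320/4 = 80.
Check P_1: distance² to centre = 80 ≤ 80, so it lies inside.
All remaining points lie in this disk, and no smaller disk contains both endpoints, so this is the minimum enclosing circle.

80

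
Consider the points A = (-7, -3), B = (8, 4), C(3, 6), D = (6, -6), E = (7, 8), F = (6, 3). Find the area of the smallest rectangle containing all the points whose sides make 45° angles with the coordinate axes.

In coordinates u = x + y, v = x − y the rectangle is axis-aligned; the map (x,y)→(u,v) scales areas by 2.
u-values: -10, 12, 9, 0, 15, 9; range = 15 − (-10) = 25.
v-values: -4, 4, -3, 12, -1, 3; range = 12 − (-4) = 16.
Area = (25 × 16) / 2 = 200.

200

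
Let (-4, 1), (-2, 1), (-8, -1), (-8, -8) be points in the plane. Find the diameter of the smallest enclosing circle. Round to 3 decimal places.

10.817

A smallest enclosing disk is always determined by at most three of the input points on its boundary.
The farthest pair is (-2, 1)–(-8, -8) with squared distance 117. The circle on this segment as diameter has centre (-5, -3.5) and r² = 117/4 = 29.25.
Check (-4, 1): distance² to centre = 21.25 ≤ 29.25, so it lies inside.
All remaining points lie in this disk, and no smaller disk contains both endpoints, so this is the minimum enclosing circle.
Diameter = 2r = 2√(29.25) ≈ 10.817.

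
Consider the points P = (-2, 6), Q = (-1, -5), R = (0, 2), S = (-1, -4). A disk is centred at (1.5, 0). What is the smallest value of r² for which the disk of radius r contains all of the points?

48.25

The required radius is the distance from (1.5, 0) to the farthest point.
Squared distances: 48.25, 31.25, 6.25, 22.25.
Maximum is 48.25, attained at P.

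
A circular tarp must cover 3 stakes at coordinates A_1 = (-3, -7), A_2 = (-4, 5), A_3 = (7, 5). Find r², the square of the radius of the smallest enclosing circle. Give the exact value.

8845/144

Side lengths²: A_1A_2² = 145, A_1A_3² = 244, A_2A_3² = 121.
Since A_1A_3² = 244 < 145 + 121 = 266, the triangle is acute, so the smallest enclosing circle is the circumcircle.
Circumcentre = (1.5, -7/12), r² = 8845/144.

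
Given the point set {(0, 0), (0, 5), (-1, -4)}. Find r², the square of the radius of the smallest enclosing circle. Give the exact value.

20.5

Call the three points A, B, C in the order given.
Side lengths²: AB² = 25, AC² = 17, BC² = 82.
Since BC² = 82 ≥ 25 + 17 = 42, the angle opposite BC is not acute, so the smallest enclosing circle has BC as diameter.
Centre = midpoint of BC = (-0.5, 0.5), r² = 82/4 = 20.5.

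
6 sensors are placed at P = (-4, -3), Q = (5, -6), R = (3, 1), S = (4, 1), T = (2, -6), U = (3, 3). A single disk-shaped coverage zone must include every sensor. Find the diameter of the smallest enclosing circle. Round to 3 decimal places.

The minimum enclosing circle of a finite set is fixed by two of the points (as a diameter) or three (as a circumcircle).
The minimum enclosing circle is determined by three boundary points: P, Q, U.
Their circumcentre is (1.3, -2.1) with r² = 28.9.
The farthest remaining point S is at distance² 16.9 ≤ 28.9.
Diameter = 2r = 2√(28.9) ≈ 10.752.

10.752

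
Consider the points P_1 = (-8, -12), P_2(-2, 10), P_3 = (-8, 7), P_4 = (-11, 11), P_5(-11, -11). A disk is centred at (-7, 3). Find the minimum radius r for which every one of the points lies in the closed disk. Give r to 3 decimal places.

The required radius is the distance from (-7, 3) to the farthest point.
Squared distances: 226, 74, 17, 80, 212.
Maximum is 226, attained at P_1.
r = √226 ≈ 15.033.

15.033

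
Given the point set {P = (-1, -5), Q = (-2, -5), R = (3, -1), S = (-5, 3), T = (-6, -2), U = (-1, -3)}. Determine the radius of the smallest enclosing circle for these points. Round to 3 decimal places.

4.714

By Welzl's lemma the MEC is supported by two points (diametrically opposite) or three points (on a circumcircle).
The minimum enclosing circle is determined by three boundary points: P, R, S.
Their circumcentre is (-5/3, -1/3) with r² = 200/9.
The farthest remaining point Q is at distance² 197/9 ≤ 200/9.
r = √(200/9) ≈ 4.714.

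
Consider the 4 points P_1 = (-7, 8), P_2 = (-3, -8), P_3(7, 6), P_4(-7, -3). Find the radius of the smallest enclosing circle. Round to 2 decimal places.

The minimum enclosing circle of a finite set is fixed by two of the points (as a diameter) or three (as a circumcircle).
The minimum enclosing circle is determined by three boundary points: P_1, P_2, P_3.
Their circumcentre is (-23/27, 28/27) with r² = 62900/729.
The farthest remaining point P_4 is at distance² 39437/729 ≤ 62900/729.
r = √(62900/729) ≈ 9.29.

9.29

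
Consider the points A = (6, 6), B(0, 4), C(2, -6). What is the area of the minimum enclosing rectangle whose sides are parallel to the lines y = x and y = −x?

In coordinates u = x + y, v = x − y the rectangle is axis-aligned; the map (x,y)→(u,v) scales areas by 2.
u-values: 12, 4, -4; range = 12 − (-4) = 16.
v-values: 0, -4, 8; range = 8 − (-4) = 12.
Area = (16 × 12) / 2 = 96.

96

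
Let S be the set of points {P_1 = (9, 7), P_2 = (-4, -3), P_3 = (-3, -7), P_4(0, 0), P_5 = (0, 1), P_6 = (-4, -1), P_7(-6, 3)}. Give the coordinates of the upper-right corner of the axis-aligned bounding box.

x-range [-6, 9], y-range [-7, 7].
The upper-right corner is (9, 7).

(9, 7)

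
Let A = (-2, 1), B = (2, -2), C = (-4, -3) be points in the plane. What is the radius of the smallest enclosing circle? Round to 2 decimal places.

Side lengths²: AB² = 25, AC² = 20, BC² = 37.
Since BC² = 37 < 25 + 20 = 45, the triangle is acute, so the smallest enclosing circle is the circumcircle.
Circumcentre = (-12/11, -43/22), r² = 4625/484.
r = √(4625/484) ≈ 3.09.

3.09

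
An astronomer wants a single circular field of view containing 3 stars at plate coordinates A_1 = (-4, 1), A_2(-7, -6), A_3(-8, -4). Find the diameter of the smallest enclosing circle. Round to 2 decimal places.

7.62

Side lengths²: A_1A_2² = 58, A_1A_3² = 41, A_2A_3² = 5.
Since A_1A_2² = 58 ≥ 41 + 5 = 46, the angle opposite A_1A_2 is not acute, so the smallest enclosing circle has A_1A_2 as diameter.
Centre = midpoint of A_1A_2 = (-5.5, -2.5), r² = 58/4 = 14.5.
Diameter = 2r = 2√(14.5) ≈ 7.62.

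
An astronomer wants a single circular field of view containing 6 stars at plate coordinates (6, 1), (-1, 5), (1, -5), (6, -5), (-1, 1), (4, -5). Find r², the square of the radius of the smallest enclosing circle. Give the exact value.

37.25

The minimum enclosing circle of a finite set is fixed by two of the points (as a diameter) or three (as a circumcircle).
The farthest pair is (-1, 5)–(6, -5) with squared distance 149. The circle on this segment as diameter has centre (2.5, 0) and r² = 149/4 = 37.25.
Check (6, 1): distance² to centre = 13.25 ≤ 37.25, so it lies inside.
All remaining points lie in this disk, and no smaller disk contains both endpoints, so this is the minimum enclosing circle.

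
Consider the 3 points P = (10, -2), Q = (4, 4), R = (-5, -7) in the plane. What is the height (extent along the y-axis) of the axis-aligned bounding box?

max y = 4, min y = -7, so height = 11.

11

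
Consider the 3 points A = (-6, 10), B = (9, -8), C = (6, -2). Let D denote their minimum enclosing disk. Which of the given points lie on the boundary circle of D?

Side lengths²: AB² = 549, AC² = 288, BC² = 45.
Since AB² = 549 ≥ 288 + 45 = 333, the angle opposite AB is not acute, so the smallest enclosing circle has AB as diameter.
Centre = midpoint of AB = (1.5, 1), r² = 549/4 = 137.25.
The points at distance exactly r from the centre are A, B — 2 points.

A, B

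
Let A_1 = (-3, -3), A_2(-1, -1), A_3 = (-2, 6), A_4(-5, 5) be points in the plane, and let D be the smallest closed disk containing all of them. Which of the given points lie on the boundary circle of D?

The minimum enclosing circle of a finite set is fixed by two of the points (as a diameter) or three (as a circumcircle).
The farthest pair is A_1–A_3 with squared distance 82. The circle on this segment as diameter has centre (-2.5, 1.5) and r² = 82/4 = 20.5.
Check A_2: distance² to centre = 8.5 ≤ 20.5, so it lies inside.
All remaining points lie in this disk, and no smaller disk contains both endpoints, so this is the minimum enclosing circle.
The points at distance exactly r from the centre are A_1, A_3 — 2 points.

A_1, A_3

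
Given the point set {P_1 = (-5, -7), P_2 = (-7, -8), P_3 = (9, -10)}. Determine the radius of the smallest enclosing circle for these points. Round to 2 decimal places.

Side lengths²: P_1P_2² = 5, P_1P_3² = 205, P_2P_3² = 260.
Since P_2P_3² = 260 ≥ 205 + 5 = 210, the angle opposite P_2P_3 is not acute, so the smallest enclosing circle has P_2P_3 as diameter.
Centre = midpoint of P_2P_3 = (1, -9), r² = 260/4 = 65.
r = √65 ≈ 8.06.

8.06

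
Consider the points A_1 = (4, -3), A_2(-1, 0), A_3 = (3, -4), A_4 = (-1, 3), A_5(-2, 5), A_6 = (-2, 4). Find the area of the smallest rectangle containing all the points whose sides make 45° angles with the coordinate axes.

In coordinates u = x + y, v = x − y the rectangle is axis-aligned; the map (x,y)→(u,v) scales areas by 2.
u-values: 1, -1, -1, 2, 3, 2; range = 3 − (-1) = 4.
v-values: 7, -1, 7, -4, -7, -6; range = 7 − (-7) = 14.
Area = (4 × 14) / 2 = 28.

28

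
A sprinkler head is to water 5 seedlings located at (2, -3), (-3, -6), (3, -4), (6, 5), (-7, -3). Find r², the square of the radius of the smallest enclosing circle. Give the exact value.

58.25

By Welzl's lemma the MEC is supported by two points (diametrically opposite) or three points (on a circumcircle).
The farthest pair is (6, 5)–(-7, -3) with squared distance 233. The circle on this segment as diameter has centre (-0.5, 1) and r² = 233/4 = 58.25.
Check (2, -3): distance² to centre = 22.25 ≤ 58.25, so it lies inside.
All remaining points lie in this disk, and no smaller disk contains both endpoints, so this is the minimum enclosing circle.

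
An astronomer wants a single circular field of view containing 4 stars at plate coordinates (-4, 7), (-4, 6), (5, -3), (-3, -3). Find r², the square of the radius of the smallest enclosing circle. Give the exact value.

45.25

The minimum enclosing circle of a finite set is fixed by two of the points (as a diameter) or three (as a circumcircle).
The farthest pair is (-4, 7)–(5, -3) with squared distance 181. The circle on this segment as diameter has centre (0.5, 2) and r² = 181/4 = 45.25.
Check (-4, 6): distance² to centre = 36.25 ≤ 45.25, so it lies inside.
All remaining points lie in this disk, and no smaller disk contains both endpoints, so this is the minimum enclosing circle.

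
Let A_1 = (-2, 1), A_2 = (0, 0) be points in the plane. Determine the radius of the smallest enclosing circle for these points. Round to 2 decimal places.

1.12

The smallest circle enclosing two points has them as diameter endpoints.
Centre = midpoint = (-1, 0.5); r² = |A_1A_2|²/4 = 5/4 = 1.25.
r = √(1.25) ≈ 1.12.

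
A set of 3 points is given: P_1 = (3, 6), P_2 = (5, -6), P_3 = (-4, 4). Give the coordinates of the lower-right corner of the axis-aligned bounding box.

(5, -6)

x-range [-4, 5], y-range [-6, 6].
The lower-right corner is (5, -6).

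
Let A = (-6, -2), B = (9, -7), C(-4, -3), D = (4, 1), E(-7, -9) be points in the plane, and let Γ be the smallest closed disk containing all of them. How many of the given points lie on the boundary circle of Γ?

A smallest enclosing disk is always determined by at most three of the input points on its boundary.
The minimum enclosing circle is determined by three boundary points: A, B, E.
Their circumcentre is (9/11, -72/11) with r² = 8125/121.
The farthest remaining point D is at distance² 8114/121 ≤ 8125/121.
The points at distance exactly r from the centre are A, B, E — 3 points.

3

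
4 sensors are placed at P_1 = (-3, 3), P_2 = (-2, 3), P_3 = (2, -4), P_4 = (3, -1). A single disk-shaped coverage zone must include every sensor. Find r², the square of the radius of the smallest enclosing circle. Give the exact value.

18.5

A smallest enclosing disk is always determined by at most three of the input points on its boundary.
The farthest pair is P_1–P_3 with squared distance 74. The circle on this segment as diameter has centre (-0.5, -0.5) and r² = 74/4 = 18.5.
Check P_2: distance² to centre = 14.5 ≤ 18.5, so it lies inside.
All remaining points lie in this disk, and no smaller disk contains both endpoints, so this is the minimum enclosing circle.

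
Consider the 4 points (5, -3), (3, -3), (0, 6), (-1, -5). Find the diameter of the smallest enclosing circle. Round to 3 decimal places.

11.238

By Welzl's lemma the MEC is supported by two points (diametrically opposite) or three points (on a circumcircle).
The minimum enclosing circle is determined by three boundary points: (5, -3), (0, 6), (-1, -5).
Their circumcentre is (0.53125, 0.40625) with r² = 31.572265625.
The farthest remaining point (3, -3) is at distance² 17.697265625 ≤ 31.572265625.
Diameter = 2r = 2√(31.572265625) ≈ 11.238.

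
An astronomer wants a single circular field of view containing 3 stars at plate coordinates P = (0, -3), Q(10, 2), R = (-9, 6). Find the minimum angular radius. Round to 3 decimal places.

Side lengths²: PQ² = 125, PR² = 162, QR² = 377.
Since QR² = 377 ≥ 162 + 125 = 287, the angle opposite QR is not acute, so the smallest enclosing circle has QR as diameter.
Centre = midpoint of QR = (0.5, 4), r² = 377/4 = 94.25.
r = √(94.25) ≈ 9.708.

9.708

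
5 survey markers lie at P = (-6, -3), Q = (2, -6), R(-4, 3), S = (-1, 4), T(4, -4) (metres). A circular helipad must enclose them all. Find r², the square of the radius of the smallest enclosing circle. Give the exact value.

57065/1922

The minimum enclosing circle is determined by three boundary points: P, R, T.
Their circumcentre is (-49/62, -87/62) with r² = 57065/1922.
The farthest remaining point S is at distance² 56197/1922 ≤ 57065/1922.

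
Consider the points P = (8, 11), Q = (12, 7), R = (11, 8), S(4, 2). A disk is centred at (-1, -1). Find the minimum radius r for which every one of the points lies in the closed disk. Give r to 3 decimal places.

The required radius is the distance from (-1, -1) to the farthest point.
Squared distances: 225, 233, 225, 34.
Maximum is 233, attained at Q.
r = √233 ≈ 15.264.

15.264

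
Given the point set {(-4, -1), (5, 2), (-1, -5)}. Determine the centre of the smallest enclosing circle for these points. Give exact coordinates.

Call the three points A, B, C in the order given.
Side lengths²: AB² = 90, AC² = 25, BC² = 85.
Since AB² = 90 < 85 + 25 = 110, the triangle is acute, so the smallest enclosing circle is the circumcircle.
Circumcentre = (5/6, -0.5), r² = 425/18.
Centre = (5/6, -0.5).

(5/6, -0.5)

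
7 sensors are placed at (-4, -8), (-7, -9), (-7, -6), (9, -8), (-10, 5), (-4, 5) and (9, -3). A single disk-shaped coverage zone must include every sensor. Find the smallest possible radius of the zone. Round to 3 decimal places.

A smallest enclosing disk is always determined by at most three of the input points on its boundary.
The farthest pair is (9, -8)–(-10, 5) with squared distance 530. The circle on this segment as diameter has centre (-0.5, -1.5) and r² = 530/4 = 132.5.
Check (-4, -8): distance² to centre = 54.5 ≤ 132.5, so it lies inside.
All remaining points lie in this disk, and no smaller disk contains both endpoints, so this is the minimum enclosing circle.
r = √(132.5) ≈ 11.511.

11.511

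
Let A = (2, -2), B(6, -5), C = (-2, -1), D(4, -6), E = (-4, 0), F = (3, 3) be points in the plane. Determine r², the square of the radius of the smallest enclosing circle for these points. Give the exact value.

By Welzl's lemma the MEC is supported by two points (diametrically opposite) or three points (on a circumcircle).
The minimum enclosing circle is determined by three boundary points: B, E, F.
Their circumcentre is (29/26, -59/26) with r² = 10585/338.
The farthest remaining point D is at distance² 7517/338 ≤ 10585/338.

10585/338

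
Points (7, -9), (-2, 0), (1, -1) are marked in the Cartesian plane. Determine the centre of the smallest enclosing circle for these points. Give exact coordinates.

Call the three points A, B, C in the order given.
Side lengths²: AB² = 162, AC² = 100, BC² = 10.
Since AB² = 162 ≥ 100 + 10 = 110, the angle opposite AB is not acute, so the smallest enclosing circle has AB as diameter.
Centre = midpoint of AB = (2.5, -4.5), r² = 162/4 = 40.5.
Centre = (2.5, -4.5).

(2.5, -4.5)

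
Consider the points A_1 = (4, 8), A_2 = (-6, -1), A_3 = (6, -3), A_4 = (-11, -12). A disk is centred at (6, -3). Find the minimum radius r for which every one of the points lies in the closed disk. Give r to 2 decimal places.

The required radius is the distance from (6, -3) to the farthest point.
Squared distances: 125, 148, 0, 370.
Maximum is 370, attained at A_4.
r = √370 ≈ 19.24.

19.24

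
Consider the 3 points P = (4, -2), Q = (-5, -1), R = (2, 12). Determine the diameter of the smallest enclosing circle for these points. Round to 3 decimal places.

Side lengths²: PQ² = 82, PR² = 200, QR² = 218.
Since QR² = 218 < 200 + 82 = 282, the triangle is acute, so the smallest enclosing circle is the circumcircle.
Circumcentre = (11/62, 285/62), r² = 111725/1922.
Diameter = 2r = 2√(111725/1922) ≈ 15.249.

15.249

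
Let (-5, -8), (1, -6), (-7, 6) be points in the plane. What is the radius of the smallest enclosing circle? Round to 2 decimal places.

7.33

Call the three points A, B, C in the order given.
Side lengths²: AB² = 40, AC² = 200, BC² = 208.
Since BC² = 208 < 200 + 40 = 240, the triangle is acute, so the smallest enclosing circle is the circumcircle.
Circumcentre = (-45/11, -8/11), r² = 6500/121.
r = √(6500/121) ≈ 7.33.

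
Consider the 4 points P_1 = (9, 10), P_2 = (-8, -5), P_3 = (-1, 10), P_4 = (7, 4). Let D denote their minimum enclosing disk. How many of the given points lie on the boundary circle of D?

2

The minimum enclosing circle of a finite set is fixed by two of the points (as a diameter) or three (as a circumcircle).
The farthest pair is P_1–P_2 with squared distance 514. The circle on this segment as diameter has centre (0.5, 2.5) and r² = 514/4 = 128.5.
Check P_3: distance² to centre = 58.5 ≤ 128.5, so it lies inside.
All remaining points lie in this disk, and no smaller disk contains both endpoints, so this is the minimum enclosing circle.
The points at distance exactly r from the centre are P_1, P_2 — 2 points.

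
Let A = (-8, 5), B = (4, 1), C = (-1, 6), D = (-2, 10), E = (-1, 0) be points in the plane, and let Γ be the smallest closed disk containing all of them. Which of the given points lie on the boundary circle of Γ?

The minimum enclosing circle of a finite set is fixed by two of the points (as a diameter) or three (as a circumcircle).
The minimum enclosing circle is determined by three boundary points: A, B, D.
Their circumcentre is (-25/14, 51/14) with r² = 3965/98.
The farthest remaining point E is at distance² 1361/98 ≤ 3965/98.
The points at distance exactly r from the centre are A, B, D — 3 points.

A, B, D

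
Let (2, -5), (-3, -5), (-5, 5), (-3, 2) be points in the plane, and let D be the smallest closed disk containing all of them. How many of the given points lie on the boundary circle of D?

A smallest enclosing disk is always determined by at most three of the input points on its boundary.
The farthest pair is (2, -5)–(-5, 5) with squared distance 149. The circle on this segment as diameter has centre (-1.5, 0) and r² = 149/4 = 37.25.
Check (-3, -5): distance² to centre = 27.25 ≤ 37.25, so it lies inside.
All remaining points lie in this disk, and no smaller disk contains both endpoints, so this is the minimum enclosing circle.
The points at distance exactly r from the centre are (2, -5), (-5, 5) — 2 points.

2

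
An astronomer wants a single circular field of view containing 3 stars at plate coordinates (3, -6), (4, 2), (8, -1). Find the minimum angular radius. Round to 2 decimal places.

4.07

Call the three points A, B, C in the order given.
Side lengths²: AB² = 65, AC² = 50, BC² = 25.
Since AB² = 65 < 50 + 25 = 75, the triangle is acute, so the smallest enclosing circle is the circumcircle.
Circumcentre = (57/14, -29/14), r² = 1625/98.
r = √(1625/98) ≈ 4.07.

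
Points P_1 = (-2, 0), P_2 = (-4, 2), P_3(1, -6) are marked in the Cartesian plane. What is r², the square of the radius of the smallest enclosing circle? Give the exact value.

Side lengths²: P_1P_2² = 8, P_1P_3² = 45, P_2P_3² = 89.
Since P_2P_3² = 89 ≥ 45 + 8 = 53, the angle opposite P_2P_3 is not acute, so the smallest enclosing circle has P_2P_3 as diameter.
Centre = midpoint of P_2P_3 = (-1.5, -2), r² = 89/4 = 22.25.

22.25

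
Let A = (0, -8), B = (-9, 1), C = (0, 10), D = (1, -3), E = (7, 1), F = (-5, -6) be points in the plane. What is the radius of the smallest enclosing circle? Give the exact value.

9

The farthest pair is A–C with squared distance 324. The circle on this segment as diameter has centre (0, 1) and r² = 324/4 = 81.
Check B: distance² to centre = 81 ≤ 81, so it lies inside.
All remaining points lie in this disk, and no smaller disk contains both endpoints, so this is the minimum enclosing circle.
r = √81 = 9.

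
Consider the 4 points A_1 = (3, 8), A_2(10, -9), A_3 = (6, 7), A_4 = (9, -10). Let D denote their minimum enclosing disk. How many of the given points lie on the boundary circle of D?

The minimum enclosing circle of a finite set is fixed by two of the points (as a diameter) or three (as a circumcircle).
The farthest pair is A_1–A_4 with squared distance 360. The circle on this segment as diameter has centre (6, -1) and r² = 360/4 = 90.
Check A_2: distance² to centre = 80 ≤ 90, so it lies inside.
All remaining points lie in this disk, and no smaller disk contains both endpoints, so this is the minimum enclosing circle.
The points at distance exactly r from the centre are A_1, A_4 — 2 points.

2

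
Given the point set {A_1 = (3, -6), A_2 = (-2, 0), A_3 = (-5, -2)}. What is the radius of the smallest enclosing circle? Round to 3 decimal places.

Side lengths²: A_1A_2² = 61, A_1A_3² = 80, A_2A_3² = 13.
Since A_1A_3² = 80 ≥ 61 + 13 = 74, the angle opposite A_1A_3 is not acute, so the smallest enclosing circle has A_1A_3 as diameter.
Centre = midpoint of A_1A_3 = (-1, -4), r² = 80/4 = 20.
r = √20 ≈ 4.472.

4.472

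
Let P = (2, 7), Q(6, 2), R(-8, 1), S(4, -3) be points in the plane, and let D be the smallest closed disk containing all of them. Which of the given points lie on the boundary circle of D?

Q, R

By Welzl's lemma the MEC is supported by two points (diametrically opposite) or three points (on a circumcircle).
The farthest pair is Q–R with squared distance 197. The circle on this segment as diameter has centre (-1, 1.5) and r² = 197/4 = 49.25.
Check P: distance² to centre = 39.25 ≤ 49.25, so it lies inside.
All remaining points lie in this disk, and no smaller disk contains both endpoints, so this is the minimum enclosing circle.
The points at distance exactly r from the centre are Q, R — 2 points.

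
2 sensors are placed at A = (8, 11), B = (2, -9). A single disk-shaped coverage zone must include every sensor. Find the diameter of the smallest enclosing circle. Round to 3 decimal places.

20.881

The smallest circle enclosing two points has them as diameter endpoints.
Centre = midpoint = (5, 1); r² = |AB|²/4 = 436/4 = 109.
Diameter = 2r = 2√109 ≈ 20.881.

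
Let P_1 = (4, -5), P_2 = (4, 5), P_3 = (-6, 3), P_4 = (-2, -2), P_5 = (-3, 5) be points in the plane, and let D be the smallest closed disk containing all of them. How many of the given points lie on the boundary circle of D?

The minimum enclosing circle of a finite set is fixed by two of the points (as a diameter) or three (as a circumcircle).
The minimum enclosing circle is determined by three boundary points: P_1, P_2, P_3.
Their circumcentre is (-0.2, 0) with r² = 42.64.
The farthest remaining point P_5 is at distance² 32.84 ≤ 42.64.
The points at distance exactly r from the centre are P_1, P_2, P_3 — 3 points.

3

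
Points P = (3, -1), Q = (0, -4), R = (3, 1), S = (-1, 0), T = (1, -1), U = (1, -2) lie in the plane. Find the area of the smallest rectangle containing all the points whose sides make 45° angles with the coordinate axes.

In coordinates u = x + y, v = x − y the rectangle is axis-aligned; the map (x,y)→(u,v) scales areas by 2.
u-values: 2, -4, 4, -1, 0, -1; range = 4 − (-4) = 8.
v-values: 4, 4, 2, -1, 2, 3; range = 4 − (-1) = 5.
Area = (8 × 5) / 2 = 20.

20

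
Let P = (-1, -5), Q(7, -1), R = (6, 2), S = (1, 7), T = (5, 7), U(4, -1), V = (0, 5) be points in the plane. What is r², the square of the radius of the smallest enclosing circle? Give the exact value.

The minimum enclosing circle of a finite set is fixed by two of the points (as a diameter) or three (as a circumcircle).
The farthest pair is P–T with squared distance 180. The circle on this segment as diameter has centre (2, 1) and r² = 180/4 = 45.
Check Q: distance² to centre = 29 ≤ 45, so it lies inside.
All remaining points lie in this disk, and no smaller disk contains both endpoints, so this is the minimum enclosing circle.

45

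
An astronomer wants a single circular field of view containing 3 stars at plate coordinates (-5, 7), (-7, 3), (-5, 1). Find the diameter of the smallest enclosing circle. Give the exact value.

Call the three points A, B, C in the order given.
Side lengths²: AB² = 20, AC² = 36, BC² = 8.
Since AC² = 36 ≥ 20 + 8 = 28, the angle opposite AC is not acute, so the smallest enclosing circle has AC as diameter.
Centre = midpoint of AC = (-5, 4), r² = 36/4 = 9.
Diameter = 2r = 2√9 = 6.

6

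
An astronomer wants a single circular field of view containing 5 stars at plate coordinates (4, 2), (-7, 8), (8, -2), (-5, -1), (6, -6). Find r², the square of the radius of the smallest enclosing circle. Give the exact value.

By Welzl's lemma the MEC is supported by two points (diametrically opposite) or three points (on a circumcircle).
The farthest pair is (-7, 8)–(6, -6) with squared distance 365. The circle on this segment as diameter has centre (-0.5, 1) and r² = 365/4 = 91.25.
Check (4, 2): distance² to centre = 21.25 ≤ 91.25, so it lies inside.
All remaining points lie in this disk, and no smaller disk contains both endpoints, so this is the minimum enclosing circle.

91.25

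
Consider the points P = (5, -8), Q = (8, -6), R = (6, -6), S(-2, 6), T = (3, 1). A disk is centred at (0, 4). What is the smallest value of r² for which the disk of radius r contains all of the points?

The required radius is the distance from (0, 4) to the farthest point.
Squared distances: 169, 164, 136, 8, 18.
Maximum is 169, attained at P.

169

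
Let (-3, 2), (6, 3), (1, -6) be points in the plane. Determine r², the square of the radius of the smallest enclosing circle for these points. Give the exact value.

10865/361

Call the three points A, B, C in the order given.
Side lengths²: AB² = 82, AC² = 80, BC² = 106.
Since BC² = 106 < 82 + 80 = 162, the triangle is acute, so the smallest enclosing circle is the circumcircle.
Circumcentre = (35/19, -11/19), r² = 10865/361.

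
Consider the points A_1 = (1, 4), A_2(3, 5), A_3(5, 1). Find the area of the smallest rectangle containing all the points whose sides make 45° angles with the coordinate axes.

In coordinates u = x + y, v = x − y the rectangle is axis-aligned; the map (x,y)→(u,v) scales areas by 2.
u-values: 5, 8, 6; range = 8 − 5 = 3.
v-values: -3, -2, 4; range = 4 − (-3) = 7.
Area = (3 × 7) / 2 = 10.5.

10.5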